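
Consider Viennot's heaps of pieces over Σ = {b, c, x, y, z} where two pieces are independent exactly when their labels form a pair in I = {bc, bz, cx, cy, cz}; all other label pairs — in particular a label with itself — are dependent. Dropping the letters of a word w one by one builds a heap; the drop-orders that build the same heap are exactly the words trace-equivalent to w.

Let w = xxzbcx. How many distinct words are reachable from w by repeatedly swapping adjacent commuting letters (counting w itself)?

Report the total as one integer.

12

0(x) covers ∅
1(x) covers 0:x
2(z) covers 1:x
3(b) covers 1:x
4(c) covers ∅
5(x) covers 2:z, 3:b
floor of heap: 0:x, 4:c
completions by unplaced set U, small U first (add the entries for U minus each lowest piece of U):
  |U|=1: {4}:1  {5}:1
  |U|=2: {2,5}:1  {3,5}:1  {4,5}:2
  |U|=3: {2,3,5}:2  {2,4,5}:3  {3,4,5}:3
  |U|=4: {1,2,3,5}:2  {2,3,4,5}:8
  start at 0(x): 10
  start at 4(c): 2
sum over floor = 12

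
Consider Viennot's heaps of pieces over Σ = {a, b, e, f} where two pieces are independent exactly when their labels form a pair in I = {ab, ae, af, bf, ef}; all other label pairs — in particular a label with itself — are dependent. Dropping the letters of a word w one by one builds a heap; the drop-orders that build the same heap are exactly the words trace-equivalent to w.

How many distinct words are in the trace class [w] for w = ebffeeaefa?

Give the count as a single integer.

2520

0(e) covers ∅
1(b) covers 0:e
2(f) covers ∅
3(f) covers 2:f
4(e) covers 1:b
5(e) covers 4:e
6(a) covers ∅
7(e) covers 5:e
8(f) covers 3:f
9(a) covers 6:a
floor of heap: 0:e, 2:f, 6:a
completions by unplaced set U, small U first (add the entries for U minus each lowest piece of U):
  |U|=1: {7}:1  {8}:1  {9}:1
  |U|=2: {3,8}:1  {5,7}:1  {6,9}:1  {7,8}:2  {7,9}:2  {8,9}:2
  |U|=3: {2,3,8}:1  {3,7,8}:3  {3,8,9}:3  {4,5,7}:1  {5,7,8}:3  {5,7,9}:3  {6,7,9}:3  {6,8,9}:3  {7,8,9}:6
  |U|=4: {1,4,5,7}:1  {2,3,7,8}:4  {2,3,8,9}:4  {3,5,7,8}:6  {3,6,8,9}:6  {3,7,8,9}:12  {4,5,7,8}:4  {4,5,7,9}:4  {5,6,7,9}:6  {5,7,8,9}:12  {6,7,8,9}:12
  |U|=5: {0,1,4,5,7}:1  {1,4,5,7,8}:5  {1,4,5,7,9}:5  {2,3,5,7,8}:10  {2,3,6,8,9}:10  {2,3,7,8,9}:20  {3,4,5,7,8}:10  {3,5,7,8,9}:30  {3,6,7,8,9}:30  {4,5,6,7,9}:10  {4,5,7,8,9}:20  {5,6,7,8,9}:30
  |U|=6: {0,1,4,5,7,8}:6  {0,1,4,5,7,9}:6  {1,3,4,5,7,8}:15  {1,4,5,6,7,9}:15  {1,4,5,7,8,9}:30  {2,3,4,5,7,8}:20  {2,3,5,7,8,9}:60  {2,3,6,7,8,9}:60  {3,4,5,7,8,9}:60  {3,5,6,7,8,9}:90  {4,5,6,7,8,9}:60
  |U|=7: {0,1,3,4,5,7,8}:21  {0,1,4,5,6,7,9}:21  {0,1,4,5,7,8,9}:42  {1,2,3,4,5,7,8}:35  {1,3,4,5,7,8,9}:105  {1,4,5,6,7,8,9}:105  {2,3,4,5,7,8,9}:140  {2,3,5,6,7,8,9}:210  {3,4,5,6,7,8,9}:210
  |U|=8: {0,1,2,3,4,5,7,8}:56  {0,1,3,4,5,7,8,9}:168  {0,1,4,5,6,7,8,9}:168  {1,2,3,4,5,7,8,9}:280  {1,3,4,5,6,7,8,9}:420  {2,3,4,5,6,7,8,9}:560
  start at 0(e): 1260
  start at 2(f): 756
  start at 6(a): 504
sum over floor = 2520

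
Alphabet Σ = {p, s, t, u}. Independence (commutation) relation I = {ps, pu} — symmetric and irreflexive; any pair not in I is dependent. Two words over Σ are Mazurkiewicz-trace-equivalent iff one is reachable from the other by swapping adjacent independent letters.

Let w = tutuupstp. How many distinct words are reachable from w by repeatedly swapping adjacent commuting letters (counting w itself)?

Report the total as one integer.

piece 0:t — minimal
piece 1:u rests on {0:t}
piece 2:t rests on {1:u}
piece 3:u rests on {2:t}
piece 4:u rests on {3:u}
piece 5:p rests on {2:t}
piece 6:s rests on {4:u}
piece 7:t rests on {5:p, 6:s}
piece 8:p rests on {7:t}
minimal pieces: {0:t}
ways to finish when only these pieces remain (= sum over removing one remaining piece with nothing left below it):
  1 left: {8}→1
  2 left: {7,8}→1
  3 left: {5,7,8}→1  {6,7,8}→1
  4 left: {4,6,7,8}→1  {5,6,7,8}→2
  5 left: {3,4,6,7,8}→1  {4,5,6,7,8}→3
  6 left: {3,4,5,6,7,8}→4
  7 left: {2,3,4,5,6,7,8}→4
  placing 0:t first → 4 extensions

4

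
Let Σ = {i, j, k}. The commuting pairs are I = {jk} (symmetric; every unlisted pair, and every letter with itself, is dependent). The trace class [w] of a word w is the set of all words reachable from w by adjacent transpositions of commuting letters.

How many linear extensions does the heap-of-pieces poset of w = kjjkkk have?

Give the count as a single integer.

#0=k has no predecessor
#1=j has no predecessor
#2=j depends on [1:j]
#3=k depends on [0:k]
#4=k depends on [3:k]
#5=k depends on [4:k]
sources: [0:k, 1:j]
N(rest) = Σ N(rest − s) over sources s of rest; N(one piece) = 1:
  size 1 → [2]=1  [5]=1
  size 2 → [1,2]=1  [2,5]=2  [4,5]=1
  size 3 → [1,2,5]=3  [2,4,5]=3  [3,4,5]=1
  size 4 → [0,3,4,5]=1  [1,2,4,5]=6  [2,3,4,5]=4
  first=0(k) contributes 10
  first=1(j) contributes 5
|[w]| = 15

15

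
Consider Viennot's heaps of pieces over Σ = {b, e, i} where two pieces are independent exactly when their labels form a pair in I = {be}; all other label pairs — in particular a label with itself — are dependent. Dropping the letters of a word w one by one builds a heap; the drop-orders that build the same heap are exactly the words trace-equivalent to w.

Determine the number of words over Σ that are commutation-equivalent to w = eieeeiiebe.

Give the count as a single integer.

#0=e has no predecessor
#1=i depends on [0:e]
#2=e depends on [1:i]
#3=e depends on [2:e]
#4=e depends on [3:e]
#5=i depends on [4:e]
#6=i depends on [5:i]
#7=e depends on [6:i]
#8=b depends on [6:i]
#9=e depends on [7:e]
sources: [0:e]
N(rest) = Σ N(rest − s) over sources s of rest; N(one piece) = 1:
  size 1 → [8]=1  [9]=1
  size 2 → [7,9]=1  [8,9]=2
  size 3 → [7,8,9]=3
  size 4 → [6,7,8,9]=3
  size 5 → [5,6,7,8,9]=3
  size 6 → [4,5,6,7,8,9]=3
  size 7 → [3,4,5,6,7,8,9]=3
  size 8 → [2,3,4,5,6,7,8,9]=3
  first=0(e) contributes 3

3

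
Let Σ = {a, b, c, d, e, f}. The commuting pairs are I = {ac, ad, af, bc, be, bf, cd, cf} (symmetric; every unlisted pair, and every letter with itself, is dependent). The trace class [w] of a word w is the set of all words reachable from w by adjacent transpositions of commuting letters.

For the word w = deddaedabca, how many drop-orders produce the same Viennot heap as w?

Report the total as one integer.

drop 0:d onto floor
drop 1:e onto {0:d}
drop 2:d onto {1:e}
drop 3:d onto {2:d}
drop 4:a onto {1:e}
drop 5:e onto {3:d, 4:a}
drop 6:d onto {5:e}
drop 7:a onto {5:e}
drop 8:b onto {6:d, 7:a}
drop 9:c onto {5:e}
drop 10:a onto {8:b}
ground layer = {0:d}
drop-orders for the pieces not yet dropped (sum over which currently-grounded one goes next):
  1 to go: {9} 1  {10} 1
  2 to go: {8,10} 1  {9,10} 2
  3 to go: {6,8,10} 1  {7,8,10} 1  {8,9,10} 3
  4 to go: {6,7,8,10} 2  {6,8,9,10} 4  {7,8,9,10} 4
  5 to go: {6,7,8,9,10} 10
  6 to go: {5,6,7,8,9,10} 10
  7 to go: {3,5,6,7,8,9,10} 10  {4,5,6,7,8,9,10} 10
  8 to go: {2,3,5,6,7,8,9,10} 10  {3,4,5,6,7,8,9,10} 20
  9 to go: {2,3,4,5,6,7,8,9,10} 30
  if 0:d drops first: 30 orders

30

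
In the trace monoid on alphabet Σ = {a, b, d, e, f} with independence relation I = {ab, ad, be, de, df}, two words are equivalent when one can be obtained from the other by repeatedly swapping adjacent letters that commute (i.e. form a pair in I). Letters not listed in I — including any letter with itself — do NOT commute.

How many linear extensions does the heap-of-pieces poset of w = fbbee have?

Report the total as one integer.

piece 0:f — minimal
piece 1:b rests on {0:f}
piece 2:b rests on {1:b}
piece 3:e rests on {0:f}
piece 4:e rests on {3:e}
minimal pieces: {0:f}
ways to finish when only these pieces remain (= sum over removing one remaining piece with nothing left below it):
  1 left: {2}→1  {4}→1
  2 left: {1,2}→1  {2,4}→2  {3,4}→1
  3 left: {1,2,4}→3  {2,3,4}→3
  placing 0:f first → 6 extensions

6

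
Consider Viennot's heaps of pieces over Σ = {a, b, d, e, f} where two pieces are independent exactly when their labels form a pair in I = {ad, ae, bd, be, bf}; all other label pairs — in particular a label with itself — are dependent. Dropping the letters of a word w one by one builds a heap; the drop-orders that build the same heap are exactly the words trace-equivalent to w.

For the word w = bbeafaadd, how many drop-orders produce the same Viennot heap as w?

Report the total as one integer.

#0=b has no predecessor
#1=b depends on [0:b]
#2=e has no predecessor
#3=a depends on [1:b]
#4=f depends on [2:e, 3:a]
#5=a depends on [4:f]
#6=a depends on [5:a]
#7=d depends on [4:f]
#8=d depends on [7:d]
sources: [0:b, 2:e]
N(rest) = Σ N(rest − s) over sources s of rest; N(one piece) = 1:
  size 1 → [6]=1  [8]=1
  size 2 → [5,6]=1  [6,8]=2  [7,8]=1
  size 3 → [5,6,8]=3  [6,7,8]=3
  size 4 → [5,6,7,8]=6
  size 5 → [4,5,6,7,8]=6
  size 6 → [2,4,5,6,7,8]=6  [3,4,5,6,7,8]=6
  size 7 → [1,3,4,5,6,7,8]=6  [2,3,4,5,6,7,8]=12
  first=0(b) contributes 18
  first=2(e) contributes 6
|[w]| = 24

24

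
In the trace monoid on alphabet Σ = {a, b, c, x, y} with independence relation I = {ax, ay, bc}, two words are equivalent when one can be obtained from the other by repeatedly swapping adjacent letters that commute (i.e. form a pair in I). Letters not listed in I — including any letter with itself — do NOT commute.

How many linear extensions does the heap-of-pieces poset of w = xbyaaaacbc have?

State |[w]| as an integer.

drop 0:x onto floor
drop 1:b onto {0:x}
drop 2:y onto {1:b}
drop 3:a onto {1:b}
drop 4:a onto {3:a}
drop 5:a onto {4:a}
drop 6:a onto {5:a}
drop 7:c onto {2:y, 6:a}
drop 8:b onto {2:y, 6:a}
drop 9:c onto {7:c}
ground layer = {0:x}
drop-orders for the pieces not yet dropped (sum over which currently-grounded one goes next):
  1 to go: {8} 1  {9} 1
  2 to go: {7,9} 1  {8,9} 2
  3 to go: {7,8,9} 3
  4 to go: {2,7,8,9} 3  {6,7,8,9} 3
  5 to go: {2,6,7,8,9} 6  {5,6,7,8,9} 3
  6 to go: {2,5,6,7,8,9} 9  {4,5,6,7,8,9} 3
  7 to go: {2,4,5,6,7,8,9} 12  {3,4,5,6,7,8,9} 3
  8 to go: {2,3,4,5,6,7,8,9} 15
  if 0:x drops first: 15 orders

15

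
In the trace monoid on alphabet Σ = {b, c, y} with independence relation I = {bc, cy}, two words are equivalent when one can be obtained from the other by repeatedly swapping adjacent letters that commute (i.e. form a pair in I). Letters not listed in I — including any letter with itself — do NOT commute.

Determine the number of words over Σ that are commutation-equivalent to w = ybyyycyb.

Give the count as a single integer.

8

drop 0:y onto floor
drop 1:b onto {0:y}
drop 2:y onto {1:b}
drop 3:y onto {2:y}
drop 4:y onto {3:y}
drop 5:c onto floor
drop 6:y onto {4:y}
drop 7:b onto {6:y}
ground layer = {0:y, 5:c}
drop-orders for the pieces not yet dropped (sum over which currently-grounded one goes next):
  1 to go: {5} 1  {7} 1
  2 to go: {5,7} 2  {6,7} 1
  3 to go: {4,6,7} 1  {5,6,7} 3
  4 to go: {3,4,6,7} 1  {4,5,6,7} 4
  5 to go: {2,3,4,6,7} 1  {3,4,5,6,7} 5
  6 to go: {1,2,3,4,6,7} 1  {2,3,4,5,6,7} 6
  if 0:y drops first: 7 orders
  if 5:c drops first: 1 orders
heap linearizations: 8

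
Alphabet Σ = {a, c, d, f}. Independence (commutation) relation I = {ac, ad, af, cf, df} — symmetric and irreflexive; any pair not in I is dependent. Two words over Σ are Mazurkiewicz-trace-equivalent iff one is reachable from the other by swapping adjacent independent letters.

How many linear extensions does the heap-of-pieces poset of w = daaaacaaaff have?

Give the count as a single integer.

piece 0:d — minimal
piece 1:a — minimal
piece 2:a rests on {1:a}
piece 3:a rests on {2:a}
piece 4:a rests on {3:a}
piece 5:c rests on {0:d}
piece 6:a rests on {4:a}
piece 7:a rests on {6:a}
piece 8:a rests on {7:a}
piece 9:f — minimal
piece 10:f rests on {9:f}
minimal pieces: {0:d, 1:a, 9:f}
ways to finish when only these pieces remain (= sum over removing one remaining piece with nothing left below it):
  1 left: {5}→1  {8}→1  {10}→1
  2 left: {0,5}→1  {5,8}→2  {5,10}→2  {7,8}→1  {8,10}→2  {9,10}→1
  3 left: {0,5,8}→3  {0,5,10}→3  {5,7,8}→3  {5,8,10}→6  {5,9,10}→3  {6,7,8}→1  {7,8,10}→3  {8,9,10}→3
  4 left: {0,5,7,8}→6  {0,5,8,10}→12  {0,5,9,10}→6  {4,6,7,8}→1  {5,6,7,8}→4  {5,7,8,10}→12  {5,8,9,10}→12  {6,7,8,10}→4  {7,8,9,10}→6
  5 left: {0,5,6,7,8}→10  {0,5,7,8,10}→30  {0,5,8,9,10}→30  {3,4,6,7,8}→1  {4,5,6,7,8}→5  {4,6,7,8,10}→5  {5,6,7,8,10}→20  {5,7,8,9,10}→30  {6,7,8,9,10}→10
  6 left: {0,4,5,6,7,8}→15  {0,5,6,7,8,10}→60  {0,5,7,8,9,10}→90  {2,3,4,6,7,8}→1  {3,4,5,6,7,8}→6  {3,4,6,7,8,10}→6  {4,5,6,7,8,10}→30  {4,6,7,8,9,10}→15  {5,6,7,8,9,10}→60
  7 left: {0,3,4,5,6,7,8}→21  {0,4,5,6,7,8,10}→105  {0,5,6,7,8,9,10}→210  {1,2,3,4,6,7,8}→1  {2,3,4,5,6,7,8}→7  {2,3,4,6,7,8,10}→7  {3,4,5,6,7,8,10}→42  {3,4,6,7,8,9,10}→21  {4,5,6,7,8,9,10}→105
  8 left: {0,2,3,4,5,6,7,8}→28  {0,3,4,5,6,7,8,10}→168  {0,4,5,6,7,8,9,10}→420  {1,2,3,4,5,6,7,8}→8  {1,2,3,4,6,7,8,10}→8  {2,3,4,5,6,7,8,10}→56  {2,3,4,6,7,8,9,10}→28  {3,4,5,6,7,8,9,10}→168
  9 left: {0,1,2,3,4,5,6,7,8}→36  {0,2,3,4,5,6,7,8,10}→252  {0,3,4,5,6,7,8,9,10}→756  {1,2,3,4,5,6,7,8,10}→72  {1,2,3,4,6,7,8,9,10}→36  {2,3,4,5,6,7,8,9,10}→252
  placing 0:d first → 360 extensions
  placing 1:a first → 1260 extensions
  placing 9:f first → 360 extensions
total linear extensions = 1980

1980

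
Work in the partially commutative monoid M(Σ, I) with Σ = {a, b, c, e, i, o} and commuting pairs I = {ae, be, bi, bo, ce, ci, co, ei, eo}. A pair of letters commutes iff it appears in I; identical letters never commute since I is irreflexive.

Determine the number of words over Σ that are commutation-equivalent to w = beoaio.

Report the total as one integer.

12

drop 0:b onto floor
drop 1:e onto floor
drop 2:o onto floor
drop 3:a onto {0:b, 2:o}
drop 4:i onto {3:a}
drop 5:o onto {4:i}
ground layer = {0:b, 1:e, 2:o}
drop-orders for the pieces not yet dropped (sum over which currently-grounded one goes next):
  1 to go: {1} 1  {5} 1
  2 to go: {1,5} 2  {4,5} 1
  3 to go: {1,4,5} 3  {3,4,5} 1
  4 to go: {0,3,4,5} 1  {1,3,4,5} 4  {2,3,4,5} 1
  if 0:b drops first: 5 orders
  if 1:e drops first: 2 orders
  if 2:o drops first: 5 orders
heap linearizations: 12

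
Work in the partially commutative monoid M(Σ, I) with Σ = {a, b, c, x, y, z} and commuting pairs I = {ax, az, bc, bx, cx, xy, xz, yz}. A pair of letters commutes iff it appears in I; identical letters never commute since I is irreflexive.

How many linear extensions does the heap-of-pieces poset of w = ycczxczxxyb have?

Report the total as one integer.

drop 0:y onto floor
drop 1:c onto {0:y}
drop 2:c onto {1:c}
drop 3:z onto {2:c}
drop 4:x onto floor
drop 5:c onto {3:z}
drop 6:z onto {5:c}
drop 7:x onto {4:x}
drop 8:x onto {7:x}
drop 9:y onto {5:c}
drop 10:b onto {6:z, 9:y}
ground layer = {0:y, 4:x}
drop-orders for the pieces not yet dropped (sum over which currently-grounded one goes next):
  1 to go: {8} 1  {10} 1
  2 to go: {6,10} 1  {7,8} 1  {8,10} 2  {9,10} 1
  3 to go: {4,7,8} 1  {6,8,10} 3  {6,9,10} 2  {7,8,10} 3  {8,9,10} 3
  4 to go: {4,7,8,10} 4  {5,6,9,10} 2  {6,7,8,10} 6  {6,8,9,10} 8  {7,8,9,10} 6
  5 to go: {3,5,6,9,10} 2  {4,6,7,8,10} 10  {4,7,8,9,10} 10  {5,6,8,9,10} 10  {6,7,8,9,10} 20
  6 to go: {2,3,5,6,9,10} 2  {3,5,6,8,9,10} 12  {4,6,7,8,9,10} 40  {5,6,7,8,9,10} 30
  7 to go: {1,2,3,5,6,9,10} 2  {2,3,5,6,8,9,10} 14  {3,5,6,7,8,9,10} 42  {4,5,6,7,8,9,10} 70
  8 to go: {0,1,2,3,5,6,9,10} 2  {1,2,3,5,6,8,9,10} 16  {2,3,5,6,7,8,9,10} 56  {3,4,5,6,7,8,9,10} 112
  9 to go: {0,1,2,3,5,6,8,9,10} 18  {1,2,3,5,6,7,8,9,10} 72  {2,3,4,5,6,7,8,9,10} 168
  if 0:y drops first: 240 orders
  if 4:x drops first: 90 orders
heap linearizations: 330

330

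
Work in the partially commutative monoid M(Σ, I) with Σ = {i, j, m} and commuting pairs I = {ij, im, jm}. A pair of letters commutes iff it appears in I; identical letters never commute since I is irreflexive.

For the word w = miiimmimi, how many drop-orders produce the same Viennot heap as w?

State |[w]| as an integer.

#0=m has no predecessor
#1=i has no predecessor
#2=i depends on [1:i]
#3=i depends on [2:i]
#4=m depends on [0:m]
#5=m depends on [4:m]
#6=i depends on [3:i]
#7=m depends on [5:m]
#8=i depends on [6:i]
sources: [0:m, 1:i]
N(rest) = Σ N(rest − s) over sources s of rest; N(one piece) = 1:
  size 1 → [7]=1  [8]=1
  size 2 → [5,7]=1  [6,8]=1  [7,8]=2
  size 3 → [3,6,8]=1  [4,5,7]=1  [5,7,8]=3  [6,7,8]=3
  size 4 → [0,4,5,7]=1  [2,3,6,8]=1  [3,6,7,8]=4  [4,5,7,8]=4  [5,6,7,8]=6
  size 5 → [0,4,5,7,8]=5  [1,2,3,6,8]=1  [2,3,6,7,8]=5  [3,5,6,7,8]=10  [4,5,6,7,8]=10
  size 6 → [0,4,5,6,7,8]=15  [1,2,3,6,7,8]=6  [2,3,5,6,7,8]=15  [3,4,5,6,7,8]=20
  size 7 → [0,3,4,5,6,7,8]=35  [1,2,3,5,6,7,8]=21  [2,3,4,5,6,7,8]=35
  first=0(m) contributes 56
  first=1(i) contributes 70
|[w]| = 126

126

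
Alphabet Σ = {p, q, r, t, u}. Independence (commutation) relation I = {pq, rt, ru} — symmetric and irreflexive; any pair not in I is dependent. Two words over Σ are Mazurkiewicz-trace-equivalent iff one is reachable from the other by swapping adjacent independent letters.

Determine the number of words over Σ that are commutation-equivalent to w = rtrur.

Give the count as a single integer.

10

drop 0:r onto floor
drop 1:t onto floor
drop 2:r onto {0:r}
drop 3:u onto {1:t}
drop 4:r onto {2:r}
ground layer = {0:r, 1:t}
drop-orders for the pieces not yet dropped (sum over which currently-grounded one goes next):
  1 to go: {3} 1  {4} 1
  2 to go: {1,3} 1  {2,4} 1  {3,4} 2
  3 to go: {0,2,4} 1  {1,3,4} 3  {2,3,4} 3
  if 0:r drops first: 6 orders
  if 1:t drops first: 4 orders
heap linearizations: 10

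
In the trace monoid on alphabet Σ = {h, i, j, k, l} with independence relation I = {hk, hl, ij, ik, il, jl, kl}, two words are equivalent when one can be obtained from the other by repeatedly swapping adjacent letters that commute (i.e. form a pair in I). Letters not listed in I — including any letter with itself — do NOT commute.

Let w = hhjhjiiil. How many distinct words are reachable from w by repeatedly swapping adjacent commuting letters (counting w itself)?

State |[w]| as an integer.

0(h) covers ∅
1(h) covers 0:h
2(j) covers 1:h
3(h) covers 2:j
4(j) covers 3:h
5(i) covers 3:h
6(i) covers 5:i
7(i) covers 6:i
8(l) covers ∅
floor of heap: 0:h, 8:l
completions by unplaced set U, small U first (add the entries for U minus each lowest piece of U):
  |U|=1: {4}:1  {7}:1  {8}:1
  |U|=2: {4,7}:2  {4,8}:2  {6,7}:1  {7,8}:2
  |U|=3: {4,6,7}:3  {4,7,8}:6  {5,6,7}:1  {6,7,8}:3
  |U|=4: {4,5,6,7}:4  {4,6,7,8}:12  {5,6,7,8}:4
  |U|=5: {3,4,5,6,7}:4  {4,5,6,7,8}:20
  |U|=6: {2,3,4,5,6,7}:4  {3,4,5,6,7,8}:24
  |U|=7: {1,2,3,4,5,6,7}:4  {2,3,4,5,6,7,8}:28
  start at 0(h): 32
  start at 8(l): 4
sum over floor = 36

36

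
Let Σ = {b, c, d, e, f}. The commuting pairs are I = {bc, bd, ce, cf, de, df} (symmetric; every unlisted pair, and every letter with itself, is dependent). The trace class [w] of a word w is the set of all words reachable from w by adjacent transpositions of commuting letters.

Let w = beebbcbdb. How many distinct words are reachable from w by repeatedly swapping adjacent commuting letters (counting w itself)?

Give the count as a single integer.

piece 0:b — minimal
piece 1:e rests on {0:b}
piece 2:e rests on {1:e}
piece 3:b rests on {2:e}
piece 4:b rests on {3:b}
piece 5:c — minimal
piece 6:b rests on {4:b}
piece 7:d rests on {5:c}
piece 8:b rests on {6:b}
minimal pieces: {0:b, 5:c}
ways to finish when only these pieces remain (= sum over removing one remaining piece with nothing left below it):
  1 left: {7}→1  {8}→1
  2 left: {5,7}→1  {6,8}→1  {7,8}→2
  3 left: {4,6,8}→1  {5,7,8}→3  {6,7,8}→3
  4 left: {3,4,6,8}→1  {4,6,7,8}→4  {5,6,7,8}→6
  5 left: {2,3,4,6,8}→1  {3,4,6,7,8}→5  {4,5,6,7,8}→10
  6 left: {1,2,3,4,6,8}→1  {2,3,4,6,7,8}→6  {3,4,5,6,7,8}→15
  7 left: {0,1,2,3,4,6,8}→1  {1,2,3,4,6,7,8}→7  {2,3,4,5,6,7,8}→21
  placing 0:b first → 28 extensions
  placing 5:c first → 8 extensions
total linear extensions = 36

36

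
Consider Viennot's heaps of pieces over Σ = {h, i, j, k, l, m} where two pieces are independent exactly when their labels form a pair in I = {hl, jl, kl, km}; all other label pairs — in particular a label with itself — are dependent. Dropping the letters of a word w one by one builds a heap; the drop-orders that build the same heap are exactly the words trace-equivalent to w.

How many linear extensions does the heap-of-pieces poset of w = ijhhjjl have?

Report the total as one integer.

6

#0=i has no predecessor
#1=j depends on [0:i]
#2=h depends on [1:j]
#3=h depends on [2:h]
#4=j depends on [3:h]
#5=j depends on [4:j]
#6=l depends on [0:i]
sources: [0:i]
N(rest) = Σ N(rest − s) over sources s of rest; N(one piece) = 1:
  size 1 → [5]=1  [6]=1
  size 2 → [4,5]=1  [5,6]=2
  size 3 → [3,4,5]=1  [4,5,6]=3
  size 4 → [2,3,4,5]=1  [3,4,5,6]=4
  size 5 → [1,2,3,4,5]=1  [2,3,4,5,6]=5
  first=0(i) contributes 6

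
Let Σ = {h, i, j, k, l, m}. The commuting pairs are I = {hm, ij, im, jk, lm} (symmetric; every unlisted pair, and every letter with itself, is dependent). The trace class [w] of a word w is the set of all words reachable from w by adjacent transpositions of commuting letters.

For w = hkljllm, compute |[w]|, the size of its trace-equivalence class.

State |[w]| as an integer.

3

piece 0:h — minimal
piece 1:k rests on {0:h}
piece 2:l rests on {1:k}
piece 3:j rests on {2:l}
piece 4:l rests on {3:j}
piece 5:l rests on {4:l}
piece 6:m rests on {3:j}
minimal pieces: {0:h}
ways to finish when only these pieces remain (= sum over removing one remaining piece with nothing left below it):
  1 left: {5}→1  {6}→1
  2 left: {4,5}→1  {5,6}→2
  3 left: {4,5,6}→3
  4 left: {3,4,5,6}→3
  5 left: {2,3,4,5,6}→3
  placing 0:h first → 3 extensions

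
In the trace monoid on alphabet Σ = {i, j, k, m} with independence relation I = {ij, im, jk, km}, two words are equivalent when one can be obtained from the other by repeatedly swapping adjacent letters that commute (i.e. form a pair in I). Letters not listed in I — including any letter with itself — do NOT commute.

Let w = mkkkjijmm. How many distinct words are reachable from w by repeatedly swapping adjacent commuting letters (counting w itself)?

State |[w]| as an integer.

drop 0:m onto floor
drop 1:k onto floor
drop 2:k onto {1:k}
drop 3:k onto {2:k}
drop 4:j onto {0:m}
drop 5:i onto {3:k}
drop 6:j onto {4:j}
drop 7:m onto {6:j}
drop 8:m onto {7:m}
ground layer = {0:m, 1:k}
drop-orders for the pieces not yet dropped (sum over which currently-grounded one goes next):
  1 to go: {5} 1  {8} 1
  2 to go: {3,5} 1  {5,8} 2  {7,8} 1
  3 to go: {2,3,5} 1  {3,5,8} 3  {5,7,8} 3  {6,7,8} 1
  4 to go: {1,2,3,5} 1  {2,3,5,8} 4  {3,5,7,8} 6  {4,6,7,8} 1  {5,6,7,8} 4
  5 to go: {0,4,6,7,8} 1  {1,2,3,5,8} 5  {2,3,5,7,8} 10  {3,5,6,7,8} 10  {4,5,6,7,8} 5
  6 to go: {0,4,5,6,7,8} 6  {1,2,3,5,7,8} 15  {2,3,5,6,7,8} 20  {3,4,5,6,7,8} 15
  7 to go: {0,3,4,5,6,7,8} 21  {1,2,3,5,6,7,8} 35  {2,3,4,5,6,7,8} 35
  if 0:m drops first: 70 orders
  if 1:k drops first: 56 orders
heap linearizations: 126

126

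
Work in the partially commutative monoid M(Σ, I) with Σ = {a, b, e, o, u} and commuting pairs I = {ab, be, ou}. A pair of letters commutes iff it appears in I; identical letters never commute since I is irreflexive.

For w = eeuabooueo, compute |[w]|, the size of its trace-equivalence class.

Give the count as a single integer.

drop 0:e onto floor
drop 1:e onto {0:e}
drop 2:u onto {1:e}
drop 3:a onto {2:u}
drop 4:b onto {2:u}
drop 5:o onto {3:a, 4:b}
drop 6:o onto {5:o}
drop 7:u onto {3:a, 4:b}
drop 8:e onto {6:o, 7:u}
drop 9:o onto {8:e}
ground layer = {0:e}
drop-orders for the pieces not yet dropped (sum over which currently-grounded one goes next):
  1 to go: {9} 1
  2 to go: {8,9} 1
  3 to go: {6,8,9} 1  {7,8,9} 1
  4 to go: {5,6,8,9} 1  {6,7,8,9} 2
  5 to go: {5,6,7,8,9} 3
  6 to go: {3,5,6,7,8,9} 3  {4,5,6,7,8,9} 3
  7 to go: {3,4,5,6,7,8,9} 6
  8 to go: {2,3,4,5,6,7,8,9} 6
  if 0:e drops first: 6 orders

6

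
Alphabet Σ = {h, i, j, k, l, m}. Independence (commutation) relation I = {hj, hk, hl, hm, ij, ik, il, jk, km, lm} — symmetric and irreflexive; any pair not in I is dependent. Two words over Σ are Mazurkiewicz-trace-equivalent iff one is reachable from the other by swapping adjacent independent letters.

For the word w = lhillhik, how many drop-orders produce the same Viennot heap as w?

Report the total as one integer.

70

drop 0:l onto floor
drop 1:h onto floor
drop 2:i onto {1:h}
drop 3:l onto {0:l}
drop 4:l onto {3:l}
drop 5:h onto {2:i}
drop 6:i onto {5:h}
drop 7:k onto {4:l}
ground layer = {0:l, 1:h}
drop-orders for the pieces not yet dropped (sum over which currently-grounded one goes next):
  1 to go: {6} 1  {7} 1
  2 to go: {4,7} 1  {5,6} 1  {6,7} 2
  3 to go: {2,5,6} 1  {3,4,7} 1  {4,6,7} 3  {5,6,7} 3
  4 to go: {0,3,4,7} 1  {1,2,5,6} 1  {2,5,6,7} 4  {3,4,6,7} 4  {4,5,6,7} 6
  5 to go: {0,3,4,6,7} 5  {1,2,5,6,7} 5  {2,4,5,6,7} 10  {3,4,5,6,7} 10
  6 to go: {0,3,4,5,6,7} 15  {1,2,4,5,6,7} 15  {2,3,4,5,6,7} 20
  if 0:l drops first: 35 orders
  if 1:h drops first: 35 orders
heap linearizations: 70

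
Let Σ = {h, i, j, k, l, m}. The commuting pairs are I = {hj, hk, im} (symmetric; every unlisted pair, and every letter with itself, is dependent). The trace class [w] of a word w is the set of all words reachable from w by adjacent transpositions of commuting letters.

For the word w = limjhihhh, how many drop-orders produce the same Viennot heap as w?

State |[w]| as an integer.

4

drop 0:l onto floor
drop 1:i onto {0:l}
drop 2:m onto {0:l}
drop 3:j onto {1:i, 2:m}
drop 4:h onto {1:i, 2:m}
drop 5:i onto {3:j, 4:h}
drop 6:h onto {5:i}
drop 7:h onto {6:h}
drop 8:h onto {7:h}
ground layer = {0:l}
drop-orders for the pieces not yet dropped (sum over which currently-grounded one goes next):
  1 to go: {8} 1
  2 to go: {7,8} 1
  3 to go: {6,7,8} 1
  4 to go: {5,6,7,8} 1
  5 to go: {3,5,6,7,8} 1  {4,5,6,7,8} 1
  6 to go: {3,4,5,6,7,8} 2
  7 to go: {1,3,4,5,6,7,8} 2  {2,3,4,5,6,7,8} 2
  if 0:l drops first: 4 orders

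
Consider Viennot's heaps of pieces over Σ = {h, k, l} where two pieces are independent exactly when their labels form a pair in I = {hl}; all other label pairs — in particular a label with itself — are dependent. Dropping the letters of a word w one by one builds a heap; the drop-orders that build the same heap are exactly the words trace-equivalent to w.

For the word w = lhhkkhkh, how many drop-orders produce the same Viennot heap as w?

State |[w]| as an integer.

0(l) covers ∅
1(h) covers ∅
2(h) covers 1:h
3(k) covers 0:l, 2:h
4(k) covers 3:k
5(h) covers 4:k
6(k) covers 5:h
7(h) covers 6:k
floor of heap: 0:l, 1:h
completions by unplaced set U, small U first (add the entries for U minus each lowest piece of U):
  |U|=1: {7}:1
  |U|=2: {6,7}:1
  |U|=3: {5,6,7}:1
  |U|=4: {4,5,6,7}:1
  |U|=5: {3,4,5,6,7}:1
  |U|=6: {0,3,4,5,6,7}:1  {2,3,4,5,6,7}:1
  start at 0(l): 1
  start at 1(h): 2
sum over floor = 3

3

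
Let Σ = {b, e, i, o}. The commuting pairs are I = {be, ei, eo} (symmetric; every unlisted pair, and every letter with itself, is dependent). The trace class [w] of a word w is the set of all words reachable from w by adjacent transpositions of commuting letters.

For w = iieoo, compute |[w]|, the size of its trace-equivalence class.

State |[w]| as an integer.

5

0(i) covers ∅
1(i) covers 0:i
2(e) covers ∅
3(o) covers 1:i
4(o) covers 3:o
floor of heap: 0:i, 2:e
completions by unplaced set U, small U first (add the entries for U minus each lowest piece of U):
  |U|=1: {2}:1  {4}:1
  |U|=2: {2,4}:2  {3,4}:1
  |U|=3: {1,3,4}:1  {2,3,4}:3
  start at 0(i): 4
  start at 2(e): 1
sum over floor = 5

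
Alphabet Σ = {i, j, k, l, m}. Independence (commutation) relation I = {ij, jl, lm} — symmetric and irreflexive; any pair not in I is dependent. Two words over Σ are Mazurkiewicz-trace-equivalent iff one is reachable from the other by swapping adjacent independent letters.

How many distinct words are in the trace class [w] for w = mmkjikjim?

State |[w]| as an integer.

#0=m has no predecessor
#1=m depends on [0:m]
#2=k depends on [1:m]
#3=j depends on [2:k]
#4=i depends on [2:k]
#5=k depends on [3:j, 4:i]
#6=j depends on [5:k]
#7=i depends on [5:k]
#8=m depends on [6:j, 7:i]
sources: [0:m]
N(rest) = Σ N(rest − s) over sources s of rest; N(one piece) = 1:
  size 1 → [8]=1
  size 2 → [6,8]=1  [7,8]=1
  size 3 → [6,7,8]=2
  size 4 → [5,6,7,8]=2
  size 5 → [3,5,6,7,8]=2  [4,5,6,7,8]=2
  size 6 → [3,4,5,6,7,8]=4
  size 7 → [2,3,4,5,6,7,8]=4
  first=0(m) contributes 4

4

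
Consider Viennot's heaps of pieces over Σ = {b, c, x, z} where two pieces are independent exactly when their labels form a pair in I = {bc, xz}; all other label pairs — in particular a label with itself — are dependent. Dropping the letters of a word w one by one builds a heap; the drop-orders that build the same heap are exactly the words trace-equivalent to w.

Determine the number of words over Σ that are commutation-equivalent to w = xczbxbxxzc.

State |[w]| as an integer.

drop 0:x onto floor
drop 1:c onto {0:x}
drop 2:z onto {1:c}
drop 3:b onto {2:z}
drop 4:x onto {3:b}
drop 5:b onto {4:x}
drop 6:x onto {5:b}
drop 7:x onto {6:x}
drop 8:z onto {5:b}
drop 9:c onto {7:x, 8:z}
ground layer = {0:x}
drop-orders for the pieces not yet dropped (sum over which currently-grounded one goes next):
  1 to go: {9} 1
  2 to go: {7,9} 1  {8,9} 1
  3 to go: {6,7,9} 1  {7,8,9} 2
  4 to go: {6,7,8,9} 3
  5 to go: {5,6,7,8,9} 3
  6 to go: {4,5,6,7,8,9} 3
  7 to go: {3,4,5,6,7,8,9} 3
  8 to go: {2,3,4,5,6,7,8,9} 3
  if 0:x drops first: 3 orders

3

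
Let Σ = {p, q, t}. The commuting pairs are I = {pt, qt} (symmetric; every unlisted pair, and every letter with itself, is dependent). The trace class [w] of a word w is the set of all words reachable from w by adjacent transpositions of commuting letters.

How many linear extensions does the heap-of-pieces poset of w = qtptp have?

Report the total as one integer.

10

piece 0:q — minimal
piece 1:t — minimal
piece 2:p rests on {0:q}
piece 3:t rests on {1:t}
piece 4:p rests on {2:p}
minimal pieces: {0:q, 1:t}
ways to finish when only these pieces remain (= sum over removing one remaining piece with nothing left below it):
  1 left: {3}→1  {4}→1
  2 left: {1,3}→1  {2,4}→1  {3,4}→2
  3 left: {0,2,4}→1  {1,3,4}→3  {2,3,4}→3
  placing 0:q first → 6 extensions
  placing 1:t first → 4 extensions
total linear extensions = 10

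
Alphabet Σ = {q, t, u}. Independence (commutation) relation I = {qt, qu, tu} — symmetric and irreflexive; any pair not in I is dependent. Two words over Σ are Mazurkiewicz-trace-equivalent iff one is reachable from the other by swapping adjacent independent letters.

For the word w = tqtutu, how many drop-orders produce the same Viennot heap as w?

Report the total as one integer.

0(t) covers ∅
1(q) covers ∅
2(t) covers 0:t
3(u) covers ∅
4(t) covers 2:t
5(u) covers 3:u
floor of heap: 0:t, 1:q, 3:u
completions by unplaced set U, small U first (add the entries for U minus each lowest piece of U):
  |U|=1: {1}:1  {4}:1  {5}:1
  |U|=2: {1,4}:2  {1,5}:2  {2,4}:1  {3,5}:1  {4,5}:2
  |U|=3: {0,2,4}:1  {1,2,4}:3  {1,3,5}:3  {1,4,5}:6  {2,4,5}:3  {3,4,5}:3
  |U|=4: {0,1,2,4}:4  {0,2,4,5}:4  {1,2,4,5}:12  {1,3,4,5}:12  {2,3,4,5}:6
  start at 0(t): 30
  start at 1(q): 10
  start at 3(u): 20
sum over floor = 60

60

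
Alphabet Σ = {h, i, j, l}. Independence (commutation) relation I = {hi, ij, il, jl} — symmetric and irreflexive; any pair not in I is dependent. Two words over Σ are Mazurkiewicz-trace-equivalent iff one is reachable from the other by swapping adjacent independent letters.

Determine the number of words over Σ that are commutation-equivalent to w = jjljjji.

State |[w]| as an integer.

0(j) covers ∅
1(j) covers 0:j
2(l) covers ∅
3(j) covers 1:j
4(j) covers 3:j
5(j) covers 4:j
6(i) covers ∅
floor of heap: 0:j, 2:l, 6:i
completions by unplaced set U, small U first (add the entries for U minus each lowest piece of U):
  |U|=1: {2}:1  {5}:1  {6}:1
  |U|=2: {2,5}:2  {2,6}:2  {4,5}:1  {5,6}:2
  |U|=3: {2,4,5}:3  {2,5,6}:6  {3,4,5}:1  {4,5,6}:3
  |U|=4: {1,3,4,5}:1  {2,3,4,5}:4  {2,4,5,6}:12  {3,4,5,6}:4
  |U|=5: {0,1,3,4,5}:1  {1,2,3,4,5}:5  {1,3,4,5,6}:5  {2,3,4,5,6}:20
  start at 0(j): 30
  start at 2(l): 6
  start at 6(i): 6
sum over floor = 42

42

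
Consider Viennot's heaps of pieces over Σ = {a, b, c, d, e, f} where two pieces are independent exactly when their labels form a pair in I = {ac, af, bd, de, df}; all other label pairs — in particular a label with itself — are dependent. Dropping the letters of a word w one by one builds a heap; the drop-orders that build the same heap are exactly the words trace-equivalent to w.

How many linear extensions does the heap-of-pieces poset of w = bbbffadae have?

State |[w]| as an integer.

10

0(b) covers ∅
1(b) covers 0:b
2(b) covers 1:b
3(f) covers 2:b
4(f) covers 3:f
5(a) covers 2:b
6(d) covers 5:a
7(a) covers 6:d
8(e) covers 4:f, 7:a
floor of heap: 0:b
completions by unplaced set U, small U first (add the entries for U minus each lowest piece of U):
  |U|=1: {8}:1
  |U|=2: {4,8}:1  {7,8}:1
  |U|=3: {3,4,8}:1  {4,7,8}:2  {6,7,8}:1
  |U|=4: {3,4,7,8}:3  {4,6,7,8}:3  {5,6,7,8}:1
  |U|=5: {3,4,6,7,8}:6  {4,5,6,7,8}:4
  |U|=6: {3,4,5,6,7,8}:10
  |U|=7: {2,3,4,5,6,7,8}:10
  start at 0(b): 10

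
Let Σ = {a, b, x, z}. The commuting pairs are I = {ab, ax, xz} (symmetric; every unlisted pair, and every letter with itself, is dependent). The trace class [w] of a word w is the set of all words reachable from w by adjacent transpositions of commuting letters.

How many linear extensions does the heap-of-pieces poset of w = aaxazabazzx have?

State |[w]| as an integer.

70

#0=a has no predecessor
#1=a depends on [0:a]
#2=x has no predecessor
#3=a depends on [1:a]
#4=z depends on [3:a]
#5=a depends on [4:z]
#6=b depends on [2:x, 4:z]
#7=a depends on [5:a]
#8=z depends on [6:b, 7:a]
#9=z depends on [8:z]
#10=x depends on [6:b]
sources: [0:a, 2:x]
N(rest) = Σ N(rest − s) over sources s of rest; N(one piece) = 1:
  size 1 → [9]=1  [10]=1
  size 2 → [8,9]=1  [9,10]=2
  size 3 → [7,8,9]=1  [8,9,10]=3
  size 4 → [5,7,8,9]=1  [6,8,9,10]=3  [7,8,9,10]=4
  size 5 → [2,6,8,9,10]=3  [5,7,8,9,10]=5  [6,7,8,9,10]=7
  size 6 → [2,6,7,8,9,10]=10  [5,6,7,8,9,10]=12
  size 7 → [2,5,6,7,8,9,10]=22  [4,5,6,7,8,9,10]=12
  size 8 → [2,4,5,6,7,8,9,10]=34  [3,4,5,6,7,8,9,10]=12
  size 9 → [1,3,4,5,6,7,8,9,10]=12  [2,3,4,5,6,7,8,9,10]=46
  first=0(a) contributes 58
  first=2(x) contributes 12
|[w]| = 70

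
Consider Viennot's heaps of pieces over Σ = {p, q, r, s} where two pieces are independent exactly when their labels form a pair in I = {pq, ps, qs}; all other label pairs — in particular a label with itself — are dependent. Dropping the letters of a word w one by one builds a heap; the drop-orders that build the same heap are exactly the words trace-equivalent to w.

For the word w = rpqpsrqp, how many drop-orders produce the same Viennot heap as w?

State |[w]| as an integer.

24

piece 0:r — minimal
piece 1:p rests on {0:r}
piece 2:q rests on {0:r}
piece 3:p rests on {1:p}
piece 4:s rests on {0:r}
piece 5:r rests on {2:q, 3:p, 4:s}
piece 6:q rests on {5:r}
piece 7:p rests on {5:r}
minimal pieces: {0:r}
ways to finish when only these pieces remain (= sum over removing one remaining piece with nothing left below it):
  1 left: {6}→1  {7}→1
  2 left: {6,7}→2
  3 left: {5,6,7}→2
  4 left: {2,5,6,7}→2  {3,5,6,7}→2  {4,5,6,7}→2
  5 left: {1,3,5,6,7}→2  {2,3,5,6,7}→4  {2,4,5,6,7}→4  {3,4,5,6,7}→4
  6 left: {1,2,3,5,6,7}→6  {1,3,4,5,6,7}→6  {2,3,4,5,6,7}→12
  placing 0:r first → 24 extensions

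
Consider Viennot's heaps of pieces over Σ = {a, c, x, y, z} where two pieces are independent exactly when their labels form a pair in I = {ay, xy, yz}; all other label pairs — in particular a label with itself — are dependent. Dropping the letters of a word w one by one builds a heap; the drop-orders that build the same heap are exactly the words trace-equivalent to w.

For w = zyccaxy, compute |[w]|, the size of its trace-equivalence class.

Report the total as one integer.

piece 0:z — minimal
piece 1:y — minimal
piece 2:c rests on {0:z, 1:y}
piece 3:c rests on {2:c}
piece 4:a rests on {3:c}
piece 5:x rests on {4:a}
piece 6:y rests on {3:c}
minimal pieces: {0:z, 1:y}
ways to finish when only these pieces remain (= sum over removing one remaining piece with nothing left below it):
  1 left: {5}→1  {6}→1
  2 left: {4,5}→1  {5,6}→2
  3 left: {4,5,6}→3
  4 left: {3,4,5,6}→3
  5 left: {2,3,4,5,6}→3
  placing 0:z first → 3 extensions
  placing 1:y first → 3 extensions
total linear extensions = 6

6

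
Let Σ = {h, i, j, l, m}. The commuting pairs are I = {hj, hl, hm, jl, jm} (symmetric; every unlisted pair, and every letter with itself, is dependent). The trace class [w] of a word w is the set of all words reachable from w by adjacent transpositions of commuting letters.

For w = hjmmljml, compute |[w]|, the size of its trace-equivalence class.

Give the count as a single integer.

drop 0:h onto floor
drop 1:j onto floor
drop 2:m onto floor
drop 3:m onto {2:m}
drop 4:l onto {3:m}
drop 5:j onto {1:j}
drop 6:m onto {4:l}
drop 7:l onto {6:m}
ground layer = {0:h, 1:j, 2:m}
drop-orders for the pieces not yet dropped (sum over which currently-grounded one goes next):
  1 to go: {0} 1  {5} 1  {7} 1
  2 to go: {0,5} 2  {0,7} 2  {1,5} 1  {5,7} 2  {6,7} 1
  3 to go: {0,1,5} 3  {0,5,7} 6  {0,6,7} 3  {1,5,7} 3  {4,6,7} 1  {5,6,7} 3
  4 to go: {0,1,5,7} 12  {0,4,6,7} 4  {0,5,6,7} 12  {1,5,6,7} 6  {3,4,6,7} 1  {4,5,6,7} 4
  5 to go: {0,1,5,6,7} 30  {0,3,4,6,7} 5  {0,4,5,6,7} 20  {1,4,5,6,7} 10  {2,3,4,6,7} 1  {3,4,5,6,7} 5
  6 to go: {0,1,4,5,6,7} 60  {0,2,3,4,6,7} 6  {0,3,4,5,6,7} 30  {1,3,4,5,6,7} 15  {2,3,4,5,6,7} 6
  if 0:h drops first: 21 orders
  if 1:j drops first: 42 orders
  if 2:m drops first: 105 orders
heap linearizations: 168

168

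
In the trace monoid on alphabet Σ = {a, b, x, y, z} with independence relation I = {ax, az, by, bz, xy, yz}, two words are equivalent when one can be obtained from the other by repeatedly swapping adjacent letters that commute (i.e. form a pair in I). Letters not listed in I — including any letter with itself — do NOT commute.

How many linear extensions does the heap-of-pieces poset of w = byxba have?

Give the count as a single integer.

#0=b has no predecessor
#1=y has no predecessor
#2=x depends on [0:b]
#3=b depends on [2:x]
#4=a depends on [1:y, 3:b]
sources: [0:b, 1:y]
N(rest) = Σ N(rest − s) over sources s of rest; N(one piece) = 1:
  size 1 → [4]=1
  size 2 → [1,4]=1  [3,4]=1
  size 3 → [1,3,4]=2  [2,3,4]=1
  first=0(b) contributes 3
  first=1(y) contributes 1
|[w]| = 4

4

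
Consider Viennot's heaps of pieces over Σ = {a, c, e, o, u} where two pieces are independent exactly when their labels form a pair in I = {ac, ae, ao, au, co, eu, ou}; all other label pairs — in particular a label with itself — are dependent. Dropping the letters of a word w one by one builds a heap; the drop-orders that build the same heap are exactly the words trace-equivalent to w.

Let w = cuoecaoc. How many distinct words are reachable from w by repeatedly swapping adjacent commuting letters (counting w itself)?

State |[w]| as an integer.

136

0(c) covers ∅
1(u) covers 0:c
2(o) covers ∅
3(e) covers 0:c, 2:o
4(c) covers 1:u, 3:e
5(a) covers ∅
6(o) covers 3:e
7(c) covers 4:c
floor of heap: 0:c, 2:o, 5:a
completions by unplaced set U, small U first (add the entries for U minus each lowest piece of U):
  |U|=1: {5}:1  {6}:1  {7}:1
  |U|=2: {4,7}:1  {5,6}:2  {5,7}:2  {6,7}:2
  |U|=3: {1,4,7}:1  {4,5,7}:3  {4,6,7}:3  {5,6,7}:6
  |U|=4: {1,4,5,7}:4  {1,4,6,7}:4  {3,4,6,7}:3  {4,5,6,7}:12
  |U|=5: {1,3,4,6,7}:7  {1,4,5,6,7}:20  {2,3,4,6,7}:3  {3,4,5,6,7}:15
  |U|=6: {0,1,3,4,6,7}:7  {1,2,3,4,6,7}:10  {1,3,4,5,6,7}:42  {2,3,4,5,6,7}:18
  start at 0(c): 70
  start at 2(o): 49
  start at 5(a): 17
sum over floor = 136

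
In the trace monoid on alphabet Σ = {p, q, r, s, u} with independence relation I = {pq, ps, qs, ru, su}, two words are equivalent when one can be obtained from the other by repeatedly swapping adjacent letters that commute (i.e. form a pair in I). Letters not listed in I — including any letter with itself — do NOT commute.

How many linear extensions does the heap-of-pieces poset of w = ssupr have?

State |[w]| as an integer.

6

piece 0:s — minimal
piece 1:s rests on {0:s}
piece 2:u — minimal
piece 3:p rests on {2:u}
piece 4:r rests on {1:s, 3:p}
minimal pieces: {0:s, 2:u}
ways to finish when only these pieces remain (= sum over removing one remaining piece with nothing left below it):
  1 left: {4}→1
  2 left: {1,4}→1  {3,4}→1
  3 left: {0,1,4}→1  {1,3,4}→2  {2,3,4}→1
  placing 0:s first → 3 extensions
  placing 2:u first → 3 extensions
total linear extensions = 6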